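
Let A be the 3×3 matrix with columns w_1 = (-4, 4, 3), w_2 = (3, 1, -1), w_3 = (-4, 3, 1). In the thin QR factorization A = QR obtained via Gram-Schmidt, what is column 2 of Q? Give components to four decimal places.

e_1 = w_1/‖w_1‖ = (-4, 4, 3)/6.4031 = (-0.6247, 0.6247, 0.4685).
r_{12} = e_1·w_2 = -1.7179.
u_2 = w_2 + 1.7179·e_1 = (1.9268, 2.0732, -0.1951).
‖u_2‖ = 2.8370, so e_2 = (0.6792, 0.7308, -0.0688).

e_2 = (0.6792, 0.7308, -0.0688)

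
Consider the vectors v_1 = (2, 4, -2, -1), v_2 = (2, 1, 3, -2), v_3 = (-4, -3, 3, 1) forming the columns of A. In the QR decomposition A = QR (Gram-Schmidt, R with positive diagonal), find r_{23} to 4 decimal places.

r_{23} = 0.0768

q_1 = v_1/‖v_1‖ = (2, 4, -2, -1)/5.0000 = (0.4000, 0.8000, -0.4000, -0.2000).
r_{12} = q_1·v_2 = 0.8000.
u_2 = v_2 − 0.8000·q_1 = (1.6800, 0.3600, 3.3200, -1.8400).
‖u_2‖ = 4.1665, so q_2 = (0.4032, 0.0864, 0.7968, -0.4416).
r_{23} = q_2·v_3 = 0.0768.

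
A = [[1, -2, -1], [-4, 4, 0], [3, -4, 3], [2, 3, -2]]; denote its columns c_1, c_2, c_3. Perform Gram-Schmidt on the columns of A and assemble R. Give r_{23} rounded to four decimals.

r_{23} = -2.5200

c_1 = (1, -4, 3, 2); ‖c_1‖ = 5.4772, so q_1 = (0.1826, -0.7303, 0.5477, 0.3651).
q_1·c_2 = 0.1826·(-2) + (-0.7303)·4 + 0.5477·(-4) + 0.3651·3 = -4.3818.
u_2 = c_2 + 4.3818·q_1 = (-1.2000, 0.8000, -1.6000, 4.6000).
‖u_2‖ = 5.0794, so q_2 = (-0.2362, 0.1575, -0.3150, 0.9056).
r_{23} = q_2·c_3 = -2.5200.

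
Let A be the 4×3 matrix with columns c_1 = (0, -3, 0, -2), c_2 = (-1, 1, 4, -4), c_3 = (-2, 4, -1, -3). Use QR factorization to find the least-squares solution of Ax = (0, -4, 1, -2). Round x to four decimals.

c_1 = (0, -3, 0, -2); ‖c_1‖ = 3.6056, so q_1 = (0.0000, -0.8321, 0.0000, -0.5547).
q_1·c_2 = 0.0000·(-1) + (-0.8321)·1 + 0.0000·4 + (-0.5547)·(-4) = 1.3868.
u_2 = c_2 − 1.3868·q_1 = (-1.0000, 2.1538, 4.0000, -3.2308).
‖u_2‖ = 5.6636, so q_2 = (-0.1766, 0.3803, 0.7063, -0.5704).
q_1·c_3 = 0.0000·(-2) + (-0.8321)·4 + 0.0000·(-1) + (-0.5547)·(-3) = -1.6641; q_2·c_3 = (-0.1766)·(-2) + 0.3803·4 + 0.7063·(-1) + (-0.5704)·(-3) = 2.8794.
u_3 = c_3 + 1.6641·q_1 − 2.8794·q_2 = (-1.4916, 1.5204, -3.0336, -2.2806).
‖u_3‖ = 4.3520, so q_3 = (-0.3427, 0.3494, -0.6971, -0.5240).
Qᵀb = (4.4376, 0.3260, -1.0464).
Back-substitute: x_3 = -1.0464/4.3520 = -0.2404.
x_2 = (0.3260 − 2.8794·(-0.2404))/5.6636 = 0.1798.
x_1 = (4.4376 − 1.3868·0.1798 + 1.6641·(-0.2404))/3.6056 = 1.0506.

x = (1.0506, 0.1798, -0.2404)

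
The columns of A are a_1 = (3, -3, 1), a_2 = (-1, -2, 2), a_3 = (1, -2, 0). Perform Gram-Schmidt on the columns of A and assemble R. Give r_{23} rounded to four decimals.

a_1 = (3, -3, 1); ‖a_1‖ = 4.3589, so e_1 = (0.6882, -0.6882, 0.2294).
e_1·a_2 = 0.6882·(-1) + (-0.6882)·(-2) + 0.2294·2 = 1.1471.
u_2 = a_2 − 1.1471·e_1 = (-1.7895, -1.2105, 1.7368).
‖u_2‖ = 2.7720, so e_2 = (-0.6455, -0.4367, 0.6266).
r_{23} = e_2·a_3 = 0.2278.

r_{23} = 0.2278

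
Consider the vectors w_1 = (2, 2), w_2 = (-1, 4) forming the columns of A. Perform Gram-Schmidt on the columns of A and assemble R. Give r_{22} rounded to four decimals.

w_1 = (2, 2); ‖w_1‖ = 2.8284, so e_1 = (0.7071, 0.7071).
e_1·w_2 = 0.7071·(-1) + 0.7071·4 = 2.1213.
u_2 = w_2 − 2.1213·e_1 = (-2.5000, 2.5000).
r_{22} = ‖u_2‖ = 3.5355.

r_{22} = 3.5355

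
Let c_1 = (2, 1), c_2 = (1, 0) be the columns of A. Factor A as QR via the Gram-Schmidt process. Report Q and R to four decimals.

c_1 = (2, 1); ‖c_1‖ = 2.2361, so q_1 = (0.8944, 0.4472).
q_1·c_2 = 0.8944·1 + 0.4472·0 = 0.8944.
u_2 = c_2 − 0.8944·q_1 = (0.2000, -0.4000).
‖u_2‖ = 0.4472, so q_2 = (0.4472, -0.8944).

Q = [[0.8944, 0.4472], [0.4472, -0.8944]], R = [[2.2361, 0.8944], [0.0000, 0.4472]]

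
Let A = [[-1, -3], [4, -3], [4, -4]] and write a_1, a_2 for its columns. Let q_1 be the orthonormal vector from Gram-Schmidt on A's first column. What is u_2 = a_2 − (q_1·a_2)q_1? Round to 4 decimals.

u_2 = (-3.7576, 0.0303, -0.9697)

a_1 = (-1, 4, 4); ‖a_1‖ = 5.7446, so q_1 = (-0.1741, 0.6963, 0.6963).
q_1·a_2 = (-0.1741)·(-3) + 0.6963·(-3) + 0.6963·(-4) = -4.3519.
u_2 = a_2 + 4.3519·q_1 = (-3.7576, 0.0303, -0.9697).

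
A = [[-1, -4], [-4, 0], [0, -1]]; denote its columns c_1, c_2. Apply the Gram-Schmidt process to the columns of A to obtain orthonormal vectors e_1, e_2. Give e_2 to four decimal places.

c_1 = (-1, -4, 0); ‖c_1‖ = 4.1231, so e_1 = (-0.2425, -0.9701, 0.0000).
e_1·c_2 = (-0.2425)·(-4) + (-0.9701)·0 + 0.0000·(-1) = 0.9701.
u_2 = c_2 − 0.9701·e_1 = (-3.7647, 0.9412, -1.0000).
‖u_2‖ = 4.0073, so e_2 = (-0.9395, 0.2349, -0.2495).

e_2 = (-0.9395, 0.2349, -0.2495)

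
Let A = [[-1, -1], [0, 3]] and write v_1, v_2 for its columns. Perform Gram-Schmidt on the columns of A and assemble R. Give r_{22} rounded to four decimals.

q_1 = v_1/‖v_1‖ = (-1, 0)/1.0000 = (-1.0000, 0.0000).
r_{12} = q_1·v_2 = 1.0000.
u_2 = v_2 − 1.0000·q_1 = (0.0000, 3.0000).
r_{22} = ‖u_2‖ = 3.0000.

r_{22} = 3.0000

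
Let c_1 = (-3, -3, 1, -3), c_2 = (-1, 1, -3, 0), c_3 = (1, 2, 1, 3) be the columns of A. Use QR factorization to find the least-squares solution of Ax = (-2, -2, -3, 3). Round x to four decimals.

x = (0.7182, 1.1909, 0.9727)

c_1 = (-3, -3, 1, -3); ‖c_1‖ = 5.2915, so e_1 = (-0.5669, -0.5669, 0.1890, -0.5669).
e_1·c_2 = (-0.5669)·(-1) + (-0.5669)·1 + 0.1890·(-3) + (-0.5669)·0 = -0.5669.
u_2 = c_2 + 0.5669·e_1 = (-1.3214, 0.6786, -2.8929, -0.3214).
‖u_2‖ = 3.2678, so e_2 = (-0.4044, 0.2077, -0.8853, -0.0984).
e_1·c_3 = (-0.5669)·1 + (-0.5669)·2 + 0.1890·1 + (-0.5669)·3 = -3.2127; e_2·c_3 = (-0.4044)·1 + 0.2077·2 + (-0.8853)·1 + (-0.0984)·3 = -1.1694.
u_3 = c_3 + 3.2127·e_1 + 1.1694·e_2 = (-1.2943, 0.4214, 0.5719, 1.0635).
‖u_3‖ = 1.8196, so e_3 = (-0.7113, 0.2316, 0.3143, 0.5845).
Qᵀb = (0.0000, 2.7541, 1.7700).
Back-substitute: x_3 = 1.7700/1.8196 = 0.9727.
x_2 = (2.7541 + 1.1694·0.9727)/3.2678 = 1.1909.
x_1 = (0.0000 + 0.5669·1.1909 + 3.2127·0.9727)/5.2915 = 0.7182.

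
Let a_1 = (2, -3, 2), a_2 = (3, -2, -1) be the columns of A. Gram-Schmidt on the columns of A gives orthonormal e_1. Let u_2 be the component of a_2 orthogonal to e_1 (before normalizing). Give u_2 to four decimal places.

e_1 = a_1/‖a_1‖ = (2, -3, 2)/4.1231 = (0.4851, -0.7276, 0.4851).
r_{12} = e_1·a_2 = 2.4254.
u_2 = a_2 − 2.4254·e_1 = (1.8235, -0.2353, -2.1765).

u_2 = (1.8235, -0.2353, -2.1765)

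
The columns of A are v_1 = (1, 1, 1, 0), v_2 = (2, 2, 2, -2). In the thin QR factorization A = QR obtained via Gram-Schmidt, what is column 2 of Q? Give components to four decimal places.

e_2 = (0.0000, 0.0000, 0.0000, -1.0000)

v_1 = (1, 1, 1, 0); ‖v_1‖ = 1.7321, so e_1 = (0.5774, 0.5774, 0.5774, 0.0000).
e_1·v_2 = 0.5774·2 + 0.5774·2 + 0.5774·2 + 0.0000·(-2) = 3.4641.
u_2 = v_2 − 3.4641·e_1 = (0.0000, 0.0000, 0.0000, -2.0000).
‖u_2‖ = 2.0000, so e_2 = (0.0000, 0.0000, 0.0000, -1.0000).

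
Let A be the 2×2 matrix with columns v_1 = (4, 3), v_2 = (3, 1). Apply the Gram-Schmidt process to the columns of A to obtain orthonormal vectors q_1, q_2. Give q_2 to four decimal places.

v_1 = (4, 3); ‖v_1‖ = 5.0000, so q_1 = (0.8000, 0.6000).
q_1·v_2 = 0.8000·3 + 0.6000·1 = 3.0000.
u_2 = v_2 − 3.0000·q_1 = (0.6000, -0.8000).
‖u_2‖ = 1.0000, so q_2 = (0.6000, -0.8000).

q_2 = (0.6000, -0.8000)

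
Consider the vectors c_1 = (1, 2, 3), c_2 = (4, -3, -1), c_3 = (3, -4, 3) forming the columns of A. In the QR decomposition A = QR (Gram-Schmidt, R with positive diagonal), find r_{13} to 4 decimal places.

c_1 = (1, 2, 3); ‖c_1‖ = 3.7417, so e_1 = (0.2673, 0.5345, 0.8018).
r_{13} = e_1·c_3 = 1.0690.

r_{13} = 1.0690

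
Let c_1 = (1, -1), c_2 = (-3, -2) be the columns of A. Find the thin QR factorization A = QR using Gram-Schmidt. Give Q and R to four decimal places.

c_1 = (1, -1); ‖c_1‖ = 1.4142, so q_1 = (0.7071, -0.7071).
q_1·c_2 = 0.7071·(-3) + (-0.7071)·(-2) = -0.7071.
u_2 = c_2 + 0.7071·q_1 = (-2.5000, -2.5000).
‖u_2‖ = 3.5355, so q_2 = (-0.7071, -0.7071).

Q = [[0.7071, -0.7071], [-0.7071, -0.7071]], R = [[1.4142, -0.7071], [0.0000, 3.5355]]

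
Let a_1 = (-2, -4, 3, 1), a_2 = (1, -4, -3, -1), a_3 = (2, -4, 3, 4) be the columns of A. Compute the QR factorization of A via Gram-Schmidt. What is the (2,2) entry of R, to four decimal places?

r_{22} = 5.1446

a_1 = (-2, -4, 3, 1); ‖a_1‖ = 5.4772, so q_1 = (-0.3651, -0.7303, 0.5477, 0.1826).
q_1·a_2 = (-0.3651)·1 + (-0.7303)·(-4) + 0.5477·(-3) + 0.1826·(-1) = 0.7303.
u_2 = a_2 − 0.7303·q_1 = (1.2667, -3.4667, -3.4000, -1.1333).
r_{22} = ‖u_2‖ = 5.1446.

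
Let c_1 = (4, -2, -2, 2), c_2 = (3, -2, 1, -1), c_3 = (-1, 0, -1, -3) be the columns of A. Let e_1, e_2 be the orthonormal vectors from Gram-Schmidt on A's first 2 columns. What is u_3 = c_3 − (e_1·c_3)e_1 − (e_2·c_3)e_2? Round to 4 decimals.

u_3 = (-0.1739, -0.2899, -2.0290, -1.9710)

c_1 = (4, -2, -2, 2); ‖c_1‖ = 5.2915, so e_1 = (0.7559, -0.3780, -0.3780, 0.3780).
e_1·c_2 = 0.7559·3 + (-0.3780)·(-2) + (-0.3780)·1 + 0.3780·(-1) = 2.2678.
u_2 = c_2 − 2.2678·e_1 = (1.2857, -1.1429, 1.8571, -1.8571).
‖u_2‖ = 3.1396, so e_2 = (0.4095, -0.3640, 0.5915, -0.5915).
e_1·c_3 = 0.7559·(-1) + (-0.3780)·0 + (-0.3780)·(-1) + 0.3780·(-3) = -1.5119; e_2·c_3 = 0.4095·(-1) + (-0.3640)·0 + 0.5915·(-1) + (-0.5915)·(-3) = 0.7735.
u_3 = c_3 + 1.5119·e_1 − 0.7735·e_2 = (-0.1739, -0.2899, -2.0290, -1.9710).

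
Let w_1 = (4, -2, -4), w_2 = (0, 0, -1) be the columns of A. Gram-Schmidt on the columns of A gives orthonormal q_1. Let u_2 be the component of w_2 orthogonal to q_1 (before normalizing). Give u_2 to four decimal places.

w_1 = (4, -2, -4); ‖w_1‖ = 6.0000, so q_1 = (0.6667, -0.3333, -0.6667).
q_1·w_2 = 0.6667·0 + (-0.3333)·0 + (-0.6667)·(-1) = 0.6667.
u_2 = w_2 − 0.6667·q_1 = (-0.4444, 0.2222, -0.5556).

u_2 = (-0.4444, 0.2222, -0.5556)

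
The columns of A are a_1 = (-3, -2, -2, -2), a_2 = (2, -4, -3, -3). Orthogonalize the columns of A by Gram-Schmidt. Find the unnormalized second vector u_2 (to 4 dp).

q_1 = a_1/‖a_1‖ = (-3, -2, -2, -2)/4.5826 = (-0.6547, -0.4364, -0.4364, -0.4364).
r_{12} = q_1·a_2 = 3.0551.
u_2 = a_2 − 3.0551·q_1 = (4.0000, -2.6667, -1.6667, -1.6667).

u_2 = (4.0000, -2.6667, -1.6667, -1.6667)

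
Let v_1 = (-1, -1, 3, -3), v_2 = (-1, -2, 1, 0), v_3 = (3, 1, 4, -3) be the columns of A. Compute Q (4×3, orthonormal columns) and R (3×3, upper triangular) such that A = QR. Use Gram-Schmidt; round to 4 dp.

v_1 = (-1, -1, 3, -3); ‖v_1‖ = 4.4721, so e_1 = (-0.2236, -0.2236, 0.6708, -0.6708).
e_1·v_2 = (-0.2236)·(-1) + (-0.2236)·(-2) + 0.6708·1 + (-0.6708)·0 = 1.3416.
u_2 = v_2 − 1.3416·e_1 = (-0.7000, -1.7000, 0.1000, 0.9000).
‖u_2‖ = 2.0494, so e_2 = (-0.3416, -0.8295, 0.0488, 0.4392).
e_1·v_3 = (-0.2236)·3 + (-0.2236)·1 + 0.6708·4 + (-0.6708)·(-3) = 3.8013; e_2·v_3 = (-0.3416)·3 + (-0.8295)·1 + 0.0488·4 + 0.4392·(-3) = -2.9765.
u_3 = v_3 − 3.8013·e_1 + 2.9765·e_2 = (2.8333, -0.6190, 1.5952, 0.8571).
‖u_3‖ = 3.4191, so e_3 = (0.8287, -0.1811, 0.4666, 0.2507).

Q = [[-0.2236, -0.3416, 0.8287], [-0.2236, -0.8295, -0.1811], [0.6708, 0.0488, 0.4666], [-0.6708, 0.4392, 0.2507]], R = [[4.4721, 1.3416, 3.8013], [0.0000, 2.0494, -2.9765], [0.0000, 0.0000, 3.4191]]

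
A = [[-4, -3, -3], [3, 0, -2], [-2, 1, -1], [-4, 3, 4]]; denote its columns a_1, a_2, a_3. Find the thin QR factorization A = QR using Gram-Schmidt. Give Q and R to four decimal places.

a_1 = (-4, 3, -2, -4); ‖a_1‖ = 6.7082, so e_1 = (-0.5963, 0.4472, -0.2981, -0.5963).
e_1·a_2 = (-0.5963)·(-3) + 0.4472·0 + (-0.2981)·1 + (-0.5963)·3 = -0.2981.
u_2 = a_2 + 0.2981·e_1 = (-3.1778, 0.1333, 0.9111, 2.8222).
‖u_2‖ = 4.3487, so e_2 = (-0.7307, 0.0307, 0.2095, 0.6490).
e_1·a_3 = (-0.5963)·(-3) + 0.4472·(-2) + (-0.2981)·(-1) + (-0.5963)·4 = -1.1926; e_2·a_3 = (-0.7307)·(-3) + 0.0307·(-2) + 0.2095·(-1) + 0.6490·4 = 4.5173.
u_3 = a_3 + 1.1926·e_1 − 4.5173·e_2 = (-0.4101, -1.6052, -2.3020, 0.3572).
‖u_3‖ = 2.8586, so e_3 = (-0.1435, -0.5615, -0.8053, 0.1250).

Q = [[-0.5963, -0.7307, -0.1435], [0.4472, 0.0307, -0.5615], [-0.2981, 0.2095, -0.8053], [-0.5963, 0.6490, 0.1250]], R = [[6.7082, -0.2981, -1.1926], [0.0000, 4.3487, 4.5173], [0.0000, 0.0000, 2.8586]]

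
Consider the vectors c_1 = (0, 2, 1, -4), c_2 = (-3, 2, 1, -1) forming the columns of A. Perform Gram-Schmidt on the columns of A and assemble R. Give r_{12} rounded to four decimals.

c_1 = (0, 2, 1, -4); ‖c_1‖ = 4.5826, so q_1 = (0.0000, 0.4364, 0.2182, -0.8729).
r_{12} = q_1·c_2 = 1.9640.

r_{12} = 1.9640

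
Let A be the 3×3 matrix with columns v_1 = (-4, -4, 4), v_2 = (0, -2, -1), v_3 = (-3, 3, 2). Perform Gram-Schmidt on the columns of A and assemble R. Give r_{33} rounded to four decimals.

r_{33} = 2.1381

v_1 = (-4, -4, 4); ‖v_1‖ = 6.9282, so q_1 = (-0.5774, -0.5774, 0.5774).
q_1·v_2 = (-0.5774)·0 + (-0.5774)·(-2) + 0.5774·(-1) = 0.5774.
u_2 = v_2 − 0.5774·q_1 = (0.3333, -1.6667, -1.3333).
‖u_2‖ = 2.1602, so q_2 = (0.1543, -0.7715, -0.6172).
q_1·v_3 = (-0.5774)·(-3) + (-0.5774)·3 + 0.5774·2 = 1.1547; q_2·v_3 = 0.1543·(-3) + (-0.7715)·3 + (-0.6172)·2 = -4.0119.
u_3 = v_3 − 1.1547·q_1 + 4.0119·q_2 = (-1.7143, 0.5714, -1.1429).
r_{33} = ‖u_3‖ = 2.1381.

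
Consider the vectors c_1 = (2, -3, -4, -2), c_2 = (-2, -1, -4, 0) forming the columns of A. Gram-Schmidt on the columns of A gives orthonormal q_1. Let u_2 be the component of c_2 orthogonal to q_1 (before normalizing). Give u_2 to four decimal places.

u_2 = (-2.9091, 0.3636, -2.1818, 0.9091)

c_1 = (2, -3, -4, -2); ‖c_1‖ = 5.7446, so q_1 = (0.3482, -0.5222, -0.6963, -0.3482).
q_1·c_2 = 0.3482·(-2) + (-0.5222)·(-1) + (-0.6963)·(-4) + (-0.3482)·0 = 2.6112.
u_2 = c_2 − 2.6112·q_1 = (-2.9091, 0.3636, -2.1818, 0.9091).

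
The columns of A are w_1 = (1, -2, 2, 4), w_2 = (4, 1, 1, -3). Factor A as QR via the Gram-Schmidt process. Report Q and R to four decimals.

e_1 = w_1/‖w_1‖ = (1, -2, 2, 4)/5.0000 = (0.2000, -0.4000, 0.4000, 0.8000).
r_{12} = e_1·w_2 = -1.6000.
u_2 = w_2 + 1.6000·e_1 = (4.3200, 0.3600, 1.6400, -1.7200).
‖u_2‖ = 4.9437, so e_2 = (0.8738, 0.0728, 0.3317, -0.3479).

Q = [[0.2000, 0.8738], [-0.4000, 0.0728], [0.4000, 0.3317], [0.8000, -0.3479]], R = [[5.0000, -1.6000], [0.0000, 4.9437]]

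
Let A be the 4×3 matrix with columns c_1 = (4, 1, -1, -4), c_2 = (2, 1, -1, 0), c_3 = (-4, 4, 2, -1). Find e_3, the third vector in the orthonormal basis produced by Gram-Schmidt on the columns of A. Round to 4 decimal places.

c_1 = (4, 1, -1, -4); ‖c_1‖ = 5.8310, so e_1 = (0.6860, 0.1715, -0.1715, -0.6860).
e_1·c_2 = 0.6860·2 + 0.1715·1 + (-0.1715)·(-1) + (-0.6860)·0 = 1.7150.
u_2 = c_2 − 1.7150·e_1 = (0.8235, 0.7059, -0.7059, 1.1765).
‖u_2‖ = 1.7489, so e_2 = (0.4709, 0.4036, -0.4036, 0.6727).
e_1·c_3 = 0.6860·(-4) + 0.1715·4 + (-0.1715)·2 + (-0.6860)·(-1) = -1.7150; e_2·c_3 = 0.4709·(-4) + 0.4036·4 + (-0.4036)·2 + 0.6727·(-1) = -1.7489.
u_3 = c_3 + 1.7150·e_1 + 1.7489·e_2 = (-2.0000, 5.0000, 1.0000, -1.0000).
‖u_3‖ = 5.5678, so e_3 = (-0.3592, 0.8980, 0.1796, -0.1796).

e_3 = (-0.3592, 0.8980, 0.1796, -0.1796)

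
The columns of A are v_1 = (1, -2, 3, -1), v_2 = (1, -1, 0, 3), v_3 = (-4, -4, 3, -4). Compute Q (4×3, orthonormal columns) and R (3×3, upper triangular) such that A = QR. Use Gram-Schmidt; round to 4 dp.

Q = [[0.2582, 0.3015, -0.8143], [-0.5164, -0.3015, -0.5689], [0.7746, 0.0000, -0.0806], [-0.2582, 0.9045, 0.0818]], R = [[3.8730, 0.0000, 4.3894], [0.0000, 3.3166, -3.6181], [0.0000, 0.0000, 4.9641]]

v_1 = (1, -2, 3, -1); ‖v_1‖ = 3.8730, so q_1 = (0.2582, -0.5164, 0.7746, -0.2582).
q_1·v_2 = 0.2582·1 + (-0.5164)·(-1) + 0.7746·0 + (-0.2582)·3 = 0.0000.
u_2 = v_2 + 0.0000·q_1 = (1.0000, -1.0000, 0.0000, 3.0000).
‖u_2‖ = 3.3166, so q_2 = (0.3015, -0.3015, 0.0000, 0.9045).
q_1·v_3 = 0.2582·(-4) + (-0.5164)·(-4) + 0.7746·3 + (-0.2582)·(-4) = 4.3894; q_2·v_3 = 0.3015·(-4) + (-0.3015)·(-4) + 0.0000·3 + 0.9045·(-4) = -3.6181.
u_3 = v_3 − 4.3894·q_1 + 3.6181·q_2 = (-4.0424, -2.8242, -0.4000, 0.4061).
‖u_3‖ = 4.9641, so q_3 = (-0.8143, -0.5689, -0.0806, 0.0818).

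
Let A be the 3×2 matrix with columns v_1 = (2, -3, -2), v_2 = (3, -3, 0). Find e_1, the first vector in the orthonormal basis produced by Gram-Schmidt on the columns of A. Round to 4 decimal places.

e_1 = v_1/‖v_1‖ = (2, -3, -2)/4.1231 = (0.4851, -0.7276, -0.4851).

e_1 = (0.4851, -0.7276, -0.4851)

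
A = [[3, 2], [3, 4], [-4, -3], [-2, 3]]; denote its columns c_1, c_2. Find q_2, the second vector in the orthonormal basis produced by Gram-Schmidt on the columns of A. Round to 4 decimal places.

c_1 = (3, 3, -4, -2); ‖c_1‖ = 6.1644, so q_1 = (0.4867, 0.4867, -0.6489, -0.3244).
q_1·c_2 = 0.4867·2 + 0.4867·4 + (-0.6489)·(-3) + (-0.3244)·3 = 3.8933.
u_2 = c_2 − 3.8933·q_1 = (0.1053, 2.1053, -0.4737, 4.2632).
‖u_2‖ = 4.7793, so q_2 = (0.0220, 0.4405, -0.0991, 0.8920).

q_2 = (0.0220, 0.4405, -0.0991, 0.8920)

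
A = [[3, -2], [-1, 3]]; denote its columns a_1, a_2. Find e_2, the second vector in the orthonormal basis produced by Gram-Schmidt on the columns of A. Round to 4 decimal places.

e_1 = a_1/‖a_1‖ = (3, -1)/3.1623 = (0.9487, -0.3162).
r_{12} = e_1·a_2 = -2.8460.
u_2 = a_2 + 2.8460·e_1 = (0.7000, 2.1000).
‖u_2‖ = 2.2136, so e_2 = (0.3162, 0.9487).

e_2 = (0.3162, 0.9487)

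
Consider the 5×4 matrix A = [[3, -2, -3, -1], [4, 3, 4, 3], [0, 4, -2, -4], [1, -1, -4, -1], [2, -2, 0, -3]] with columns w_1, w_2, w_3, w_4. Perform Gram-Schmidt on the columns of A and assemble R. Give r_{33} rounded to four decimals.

q_1 = w_1/‖w_1‖ = (3, 4, 0, 1, 2)/5.4772 = (0.5477, 0.7303, 0.0000, 0.1826, 0.3651).
r_{12} = q_1·w_2 = 0.1826.
u_2 = w_2 − 0.1826·q_1 = (-2.1000, 2.8667, 4.0000, -1.0333, -2.0667).
‖u_2‖ = 5.8281, so q_2 = (-0.3603, 0.4919, 0.6863, -0.1773, -0.3546).
r_{13} = q_1·w_3 = 0.5477; r_{23} = q_2·w_3 = 2.3850.
u_3 = w_3 − 0.5477·q_1 − 2.3850·q_2 = (-2.4406, 2.4269, -3.6369, -3.6771, 0.6457).
r_{33} = ‖u_3‖ = 6.2459.

r_{33} = 6.2459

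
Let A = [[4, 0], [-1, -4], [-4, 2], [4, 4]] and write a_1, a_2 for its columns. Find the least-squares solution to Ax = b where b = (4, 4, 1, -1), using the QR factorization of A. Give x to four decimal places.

x = (0.2222, -0.5741)

a_1 = (4, -1, -4, 4); ‖a_1‖ = 7.0000, so e_1 = (0.5714, -0.1429, -0.5714, 0.5714).
e_1·a_2 = 0.5714·0 + (-0.1429)·(-4) + (-0.5714)·2 + 0.5714·4 = 1.7143.
u_2 = a_2 − 1.7143·e_1 = (-0.9796, -3.7551, 2.9796, 3.0204).
‖u_2‖ = 5.7499, so e_2 = (-0.1704, -0.6531, 0.5182, 0.5253).
Qᵀb = (0.5714, -3.3009).
Back-substitute: x_2 = -3.3009/5.7499 = -0.5741.
x_1 = (0.5714 − 1.7143·(-0.5741))/7.0000 = 0.2222.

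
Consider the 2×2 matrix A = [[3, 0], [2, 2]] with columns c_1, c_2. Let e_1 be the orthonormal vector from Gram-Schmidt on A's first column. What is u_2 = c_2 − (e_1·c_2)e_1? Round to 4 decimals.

u_2 = (-0.9231, 1.3846)

c_1 = (3, 2); ‖c_1‖ = 3.6056, so e_1 = (0.8321, 0.5547).
e_1·c_2 = 0.8321·0 + 0.5547·2 = 1.1094.
u_2 = c_2 − 1.1094·e_1 = (-0.9231, 1.3846).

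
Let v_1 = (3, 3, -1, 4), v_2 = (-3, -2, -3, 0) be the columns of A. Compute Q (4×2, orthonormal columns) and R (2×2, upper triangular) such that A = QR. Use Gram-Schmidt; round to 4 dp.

Q = [[0.5071, -0.4662], [0.5071, -0.2297], [-0.1690, -0.7904], [0.6761, 0.3243]], R = [[5.9161, -2.0284], [0.0000, 4.2292]]

v_1 = (3, 3, -1, 4); ‖v_1‖ = 5.9161, so q_1 = (0.5071, 0.5071, -0.1690, 0.6761).
q_1·v_2 = 0.5071·(-3) + 0.5071·(-2) + (-0.1690)·(-3) + 0.6761·0 = -2.0284.
u_2 = v_2 + 2.0284·q_1 = (-1.9714, -0.9714, -3.3429, 1.3714).
‖u_2‖ = 4.2292, so q_2 = (-0.4662, -0.2297, -0.7904, 0.3243).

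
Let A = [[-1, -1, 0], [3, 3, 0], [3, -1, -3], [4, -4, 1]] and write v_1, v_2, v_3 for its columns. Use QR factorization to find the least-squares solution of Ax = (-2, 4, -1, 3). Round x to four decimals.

x = (0.9357, 0.4643, 1.1143)

v_1 = (-1, 3, 3, 4); ‖v_1‖ = 5.9161, so e_1 = (-0.1690, 0.5071, 0.5071, 0.6761).
e_1·v_2 = (-0.1690)·(-1) + 0.5071·3 + 0.5071·(-1) + 0.6761·(-4) = -1.5213.
u_2 = v_2 + 1.5213·e_1 = (-1.2571, 3.7714, -0.2286, -2.9714).
‖u_2‖ = 4.9685, so e_2 = (-0.2530, 0.7591, -0.0460, -0.5981).
e_1·v_3 = (-0.1690)·0 + 0.5071·0 + 0.5071·(-3) + 0.6761·1 = -0.8452; e_2·v_3 = (-0.2530)·0 + 0.7591·0 + (-0.0460)·(-3) + (-0.5981)·1 = -0.4600.
u_3 = v_3 + 0.8452·e_1 + 0.4600·e_2 = (-0.2593, 0.7778, -2.5926, 1.2963).
‖u_3‖ = 3.0123, so e_3 = (-0.0861, 0.2582, -0.8607, 0.4303).
Qᵀb = (3.8877, 1.7942, 3.3566).
Back-substitute: x_3 = 3.3566/3.0123 = 1.1143.
x_2 = (1.7942 + 0.4600·1.1143)/4.9685 = 0.4643.
x_1 = (3.8877 + 1.5213·0.4643 + 0.8452·1.1143)/5.9161 = 0.9357.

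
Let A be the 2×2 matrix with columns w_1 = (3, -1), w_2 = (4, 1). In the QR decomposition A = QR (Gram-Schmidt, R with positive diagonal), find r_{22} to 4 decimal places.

w_1 = (3, -1); ‖w_1‖ = 3.1623, so q_1 = (0.9487, -0.3162).
q_1·w_2 = 0.9487·4 + (-0.3162)·1 = 3.4785.
u_2 = w_2 − 3.4785·q_1 = (0.7000, 2.1000).
r_{22} = ‖u_2‖ = 2.2136.

r_{22} = 2.2136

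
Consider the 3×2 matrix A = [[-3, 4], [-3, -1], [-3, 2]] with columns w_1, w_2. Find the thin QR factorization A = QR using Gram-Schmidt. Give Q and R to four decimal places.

Q = [[-0.5774, 0.6556], [-0.5774, -0.7493], [-0.5774, 0.0937]], R = [[5.1962, -2.8868], [0.0000, 3.5590]]

q_1 = w_1/‖w_1‖ = (-3, -3, -3)/5.1962 = (-0.5774, -0.5774, -0.5774).
r_{12} = q_1·w_2 = -2.8868.
u_2 = w_2 + 2.8868·q_1 = (2.3333, -2.6667, 0.3333).
‖u_2‖ = 3.5590, so q_2 = (0.6556, -0.7493, 0.0937).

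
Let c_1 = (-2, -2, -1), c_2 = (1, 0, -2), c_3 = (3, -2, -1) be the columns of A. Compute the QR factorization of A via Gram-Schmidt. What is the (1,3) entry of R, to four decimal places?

c_1 = (-2, -2, -1); ‖c_1‖ = 3.0000, so e_1 = (-0.6667, -0.6667, -0.3333).
r_{13} = e_1·c_3 = -0.3333.

r_{13} = -0.3333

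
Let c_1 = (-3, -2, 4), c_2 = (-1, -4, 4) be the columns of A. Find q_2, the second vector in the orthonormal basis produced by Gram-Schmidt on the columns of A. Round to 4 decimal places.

q_2 = (0.6395, -0.7625, 0.0984)

c_1 = (-3, -2, 4); ‖c_1‖ = 5.3852, so q_1 = (-0.5571, -0.3714, 0.7428).
q_1·c_2 = (-0.5571)·(-1) + (-0.3714)·(-4) + 0.7428·4 = 5.0138.
u_2 = c_2 − 5.0138·q_1 = (1.7931, -2.1379, 0.2759).
‖u_2‖ = 2.8039, so q_2 = (0.6395, -0.7625, 0.0984).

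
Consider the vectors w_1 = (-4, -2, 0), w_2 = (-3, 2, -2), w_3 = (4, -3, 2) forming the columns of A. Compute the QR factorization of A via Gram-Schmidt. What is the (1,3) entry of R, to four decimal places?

w_1 = (-4, -2, 0); ‖w_1‖ = 4.4721, so e_1 = (-0.8944, -0.4472, 0.0000).
r_{13} = e_1·w_3 = -2.2361.

r_{13} = -2.2361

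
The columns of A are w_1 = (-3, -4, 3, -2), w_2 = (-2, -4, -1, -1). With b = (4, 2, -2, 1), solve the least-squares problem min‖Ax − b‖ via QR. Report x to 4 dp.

x = (-0.7620, 0.0456)

w_1 = (-3, -4, 3, -2); ‖w_1‖ = 6.1644, so q_1 = (-0.4867, -0.6489, 0.4867, -0.3244).
q_1·w_2 = (-0.4867)·(-2) + (-0.6489)·(-4) + 0.4867·(-1) + (-0.3244)·(-1) = 3.4066.
u_2 = w_2 − 3.4066·q_1 = (-0.3421, -1.7895, -2.6579, 0.1053).
‖u_2‖ = 3.2241, so q_2 = (-0.1061, -0.5550, -0.8244, 0.0326).
Qᵀb = (-4.5422, 0.1469).
Back-substitute: x_2 = 0.1469/3.2241 = 0.0456.
x_1 = (-4.5422 − 3.4066·0.0456)/6.1644 = -0.7620.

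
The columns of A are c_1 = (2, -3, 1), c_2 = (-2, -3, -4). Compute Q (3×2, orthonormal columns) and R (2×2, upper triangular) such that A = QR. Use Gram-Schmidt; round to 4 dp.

Q = [[0.5345, -0.3984], [-0.8018, -0.5179], [0.2673, -0.7570]], R = [[3.7417, 0.2673], [0.0000, 5.3785]]

q_1 = c_1/‖c_1‖ = (2, -3, 1)/3.7417 = (0.5345, -0.8018, 0.2673).
r_{12} = q_1·c_2 = 0.2673.
u_2 = c_2 − 0.2673·q_1 = (-2.1429, -2.7857, -4.0714).
‖u_2‖ = 5.3785, so q_2 = (-0.3984, -0.5179, -0.7570).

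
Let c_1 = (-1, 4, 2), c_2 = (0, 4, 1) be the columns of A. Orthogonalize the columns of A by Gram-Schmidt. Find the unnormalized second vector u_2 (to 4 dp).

c_1 = (-1, 4, 2); ‖c_1‖ = 4.5826, so q_1 = (-0.2182, 0.8729, 0.4364).
q_1·c_2 = (-0.2182)·0 + 0.8729·4 + 0.4364·1 = 3.9279.
u_2 = c_2 − 3.9279·q_1 = (0.8571, 0.5714, -0.7143).

u_2 = (0.8571, 0.5714, -0.7143)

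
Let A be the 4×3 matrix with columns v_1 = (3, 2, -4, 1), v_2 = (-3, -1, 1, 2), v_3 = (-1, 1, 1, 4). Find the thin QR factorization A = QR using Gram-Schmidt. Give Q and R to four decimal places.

v_1 = (3, 2, -4, 1); ‖v_1‖ = 5.4772, so q_1 = (0.5477, 0.3651, -0.7303, 0.1826).
q_1·v_2 = 0.5477·(-3) + 0.3651·(-1) + (-0.7303)·1 + 0.1826·2 = -2.3735.
u_2 = v_2 + 2.3735·q_1 = (-1.7000, -0.1333, -0.7333, 2.4333).
‖u_2‖ = 3.0605, so q_2 = (-0.5555, -0.0436, -0.2396, 0.7951).
q_1·v_3 = 0.5477·(-1) + 0.3651·1 + (-0.7303)·1 + 0.1826·4 = -0.1826; q_2·v_3 = (-0.5555)·(-1) + (-0.0436)·1 + (-0.2396)·1 + 0.7951·4 = 3.4526.
u_3 = v_3 + 0.1826·q_1 − 3.4526·q_2 = (1.0178, 1.2171, 1.6940, 1.2883).
‖u_3‖ = 2.6545, so q_3 = (0.3834, 0.4585, 0.6381, 0.4853).

Q = [[0.5477, -0.5555, 0.3834], [0.3651, -0.0436, 0.4585], [-0.7303, -0.2396, 0.6381], [0.1826, 0.7951, 0.4853]], R = [[5.4772, -2.3735, -0.1826], [0.0000, 3.0605, 3.4526], [0.0000, 0.0000, 2.6545]]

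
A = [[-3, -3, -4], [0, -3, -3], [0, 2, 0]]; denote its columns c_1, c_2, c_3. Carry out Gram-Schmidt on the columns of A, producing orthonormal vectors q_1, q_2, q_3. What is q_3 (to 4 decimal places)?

q_1 = c_1/‖c_1‖ = (-3, 0, 0)/3.0000 = (-1.0000, 0.0000, 0.0000).
r_{12} = q_1·c_2 = 3.0000.
u_2 = c_2 − 3.0000·q_1 = (0.0000, -3.0000, 2.0000).
‖u_2‖ = 3.6056, so q_2 = (0.0000, -0.8321, 0.5547).
r_{13} = q_1·c_3 = 4.0000; r_{23} = q_2·c_3 = 2.4962.
u_3 = c_3 − 4.0000·q_1 − 2.4962·q_2 = (0.0000, -0.9231, -1.3846).
‖u_3‖ = 1.6641, so q_3 = (0.0000, -0.5547, -0.8321).

q_3 = (0.0000, -0.5547, -0.8321)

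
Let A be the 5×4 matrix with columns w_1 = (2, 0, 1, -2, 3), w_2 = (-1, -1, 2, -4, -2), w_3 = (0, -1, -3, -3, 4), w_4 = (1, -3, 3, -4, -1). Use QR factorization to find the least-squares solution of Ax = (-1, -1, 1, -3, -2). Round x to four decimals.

x = (-0.2622, 0.7133, 0.0996, 0.0799)

w_1 = (2, 0, 1, -2, 3); ‖w_1‖ = 4.2426, so e_1 = (0.4714, 0.0000, 0.2357, -0.4714, 0.7071).
e_1·w_2 = 0.4714·(-1) + 0.0000·(-1) + 0.2357·2 + (-0.4714)·(-4) + 0.7071·(-2) = 0.4714.
u_2 = w_2 − 0.4714·e_1 = (-1.2222, -1.0000, 1.8889, -3.7778, -2.3333).
‖u_2‖ = 5.0772, so e_2 = (-0.2407, -0.1970, 0.3720, -0.7441, -0.4596).
e_1·w_3 = 0.4714·0 + 0.0000·(-1) + 0.2357·(-3) + (-0.4714)·(-3) + 0.7071·4 = 3.5355; e_2·w_3 = (-0.2407)·0 + (-0.1970)·(-1) + 0.3720·(-3) + (-0.7441)·(-3) + (-0.4596)·4 = -0.5252.
u_3 = w_3 − 3.5355·e_1 + 0.5252·e_2 = (-1.7931, -1.1034, -3.6379, -1.7241, 1.2586).
‖u_3‖ = 4.7142, so e_3 = (-0.3804, -0.2341, -0.7717, -0.3657, 0.2670).
e_1·w_4 = 0.4714·1 + 0.0000·(-3) + 0.2357·3 + (-0.4714)·(-4) + 0.7071·(-1) = 2.3570; e_2·w_4 = (-0.2407)·1 + (-0.1970)·(-3) + 0.3720·3 + (-0.7441)·(-4) + (-0.4596)·(-1) = 4.9021; e_3·w_4 = (-0.3804)·1 + (-0.2341)·(-3) + (-0.7717)·3 + (-0.3657)·(-4) + 0.2670·(-1) = -0.7973.
u_4 = w_4 − 2.3570·e_1 − 4.9021·e_2 + 0.7973·e_3 = (0.7657, -2.2211, 0.0054, 0.4670, -0.2009).
‖u_4‖ = 2.4038, so e_4 = (0.3185, -0.9240, 0.0023, 0.1943, -0.0836).
Qᵀb = (-0.2357, 3.9611, 0.4060, 0.1920).
Back-substitute: x_4 = 0.1920/2.4038 = 0.0799.
x_3 = (0.4060 + 0.7973·0.0799)/4.7142 = 0.0996.
x_2 = (3.9611 + 0.5252·0.0996 − 4.9021·0.0799)/5.0772 = 0.7133.
x_1 = (-0.2357 − 0.4714·0.7133 − 3.5355·0.0996 − 2.3570·0.0799)/4.2426 = -0.2622.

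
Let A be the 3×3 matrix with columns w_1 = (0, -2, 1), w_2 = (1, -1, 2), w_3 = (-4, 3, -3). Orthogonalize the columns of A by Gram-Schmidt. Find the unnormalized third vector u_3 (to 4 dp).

u_3 = (-1.9286, 0.6429, 1.2857)

w_1 = (0, -2, 1); ‖w_1‖ = 2.2361, so q_1 = (0.0000, -0.8944, 0.4472).
q_1·w_2 = 0.0000·1 + (-0.8944)·(-1) + 0.4472·2 = 1.7889.
u_2 = w_2 − 1.7889·q_1 = (1.0000, 0.6000, 1.2000).
‖u_2‖ = 1.6733, so q_2 = (0.5976, 0.3586, 0.7171).
q_1·w_3 = 0.0000·(-4) + (-0.8944)·3 + 0.4472·(-3) = -4.0249; q_2·w_3 = 0.5976·(-4) + 0.3586·3 + 0.7171·(-3) = -3.4662.
u_3 = w_3 + 4.0249·q_1 + 3.4662·q_2 = (-1.9286, 0.6429, 1.2857).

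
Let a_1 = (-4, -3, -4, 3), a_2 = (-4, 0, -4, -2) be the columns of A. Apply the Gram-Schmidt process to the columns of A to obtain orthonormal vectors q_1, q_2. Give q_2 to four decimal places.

a_1 = (-4, -3, -4, 3); ‖a_1‖ = 7.0711, so q_1 = (-0.5657, -0.4243, -0.5657, 0.4243).
q_1·a_2 = (-0.5657)·(-4) + (-0.4243)·0 + (-0.5657)·(-4) + 0.4243·(-2) = 3.6770.
u_2 = a_2 − 3.6770·q_1 = (-1.9200, 1.5600, -1.9200, -3.5600).
‖u_2‖ = 4.7413, so q_2 = (-0.4050, 0.3290, -0.4050, -0.7508).

q_2 = (-0.4050, 0.3290, -0.4050, -0.7508)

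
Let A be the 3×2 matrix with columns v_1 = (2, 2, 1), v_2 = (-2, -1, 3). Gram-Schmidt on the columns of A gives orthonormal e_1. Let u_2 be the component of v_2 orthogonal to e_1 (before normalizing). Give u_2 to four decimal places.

e_1 = v_1/‖v_1‖ = (2, 2, 1)/3.0000 = (0.6667, 0.6667, 0.3333).
r_{12} = e_1·v_2 = -1.0000.
u_2 = v_2 + 1.0000·e_1 = (-1.3333, -0.3333, 3.3333).

u_2 = (-1.3333, -0.3333, 3.3333)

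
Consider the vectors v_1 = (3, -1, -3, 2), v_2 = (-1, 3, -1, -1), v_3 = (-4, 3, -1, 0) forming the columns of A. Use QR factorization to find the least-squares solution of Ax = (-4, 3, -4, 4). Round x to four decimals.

x = (1.1330, -0.9574, 2.1538)

q_1 = v_1/‖v_1‖ = (3, -1, -3, 2)/4.7958 = (0.6255, -0.2085, -0.6255, 0.4170).
r_{12} = q_1·v_2 = -1.0426.
u_2 = v_2 + 1.0426·q_1 = (-0.3478, 2.7826, -1.6522, -0.5652).
‖u_2‖ = 3.3035, so q_2 = (-0.1053, 0.8423, -0.5001, -0.1711).
r_{13} = q_1·v_3 = -2.5022; r_{23} = q_2·v_3 = 3.4483.
u_3 = v_3 + 2.5022·q_1 − 3.4483·q_2 = (-2.0717, -0.4263, -0.8406, 1.6335).
‖u_3‖ = 2.8015, so q_3 = (-0.7395, -0.1522, -0.3001, 0.5831).
Qᵀb = (1.0426, 4.2643, 6.0340).
Back-substitute: x_3 = 6.0340/2.8015 = 2.1538.
x_2 = (4.2643 − 3.4483·2.1538)/3.3035 = -0.9574.
x_1 = (1.0426 + 1.0426·(-0.9574) + 2.5022·2.1538)/4.7958 = 1.1330.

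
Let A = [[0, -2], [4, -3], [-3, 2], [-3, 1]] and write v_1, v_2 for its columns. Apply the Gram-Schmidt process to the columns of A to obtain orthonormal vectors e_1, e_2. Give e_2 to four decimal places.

v_1 = (0, 4, -3, -3); ‖v_1‖ = 5.8310, so e_1 = (0.0000, 0.6860, -0.5145, -0.5145).
e_1·v_2 = 0.0000·(-2) + 0.6860·(-3) + (-0.5145)·2 + (-0.5145)·1 = -3.6015.
u_2 = v_2 + 3.6015·e_1 = (-2.0000, -0.5294, 0.1471, -0.8529).
‖u_2‖ = 2.2426, so e_2 = (-0.8918, -0.2361, 0.0656, -0.3803).

e_2 = (-0.8918, -0.2361, 0.0656, -0.3803)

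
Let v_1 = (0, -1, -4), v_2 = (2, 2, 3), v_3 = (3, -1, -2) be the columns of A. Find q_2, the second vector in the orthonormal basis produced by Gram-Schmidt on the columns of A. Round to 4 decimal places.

v_1 = (0, -1, -4); ‖v_1‖ = 4.1231, so q_1 = (0.0000, -0.2425, -0.9701).
q_1·v_2 = 0.0000·2 + (-0.2425)·2 + (-0.9701)·3 = -3.3955.
u_2 = v_2 + 3.3955·q_1 = (2.0000, 1.1765, -0.2941).
‖u_2‖ = 2.3389, so q_2 = (0.8551, 0.5030, -0.1257).

q_2 = (0.8551, 0.5030, -0.1257)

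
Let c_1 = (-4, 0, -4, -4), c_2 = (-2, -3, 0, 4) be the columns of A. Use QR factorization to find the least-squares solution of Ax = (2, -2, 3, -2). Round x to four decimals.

x = (-0.2982, -0.2892)

c_1 = (-4, 0, -4, -4); ‖c_1‖ = 6.9282, so q_1 = (-0.5774, 0.0000, -0.5774, -0.5774).
q_1·c_2 = (-0.5774)·(-2) + 0.0000·(-3) + (-0.5774)·0 + (-0.5774)·4 = -1.1547.
u_2 = c_2 + 1.1547·q_1 = (-2.6667, -3.0000, -0.6667, 3.3333).
‖u_2‖ = 5.2599, so q_2 = (-0.5070, -0.5704, -0.1267, 0.6337).
Qᵀb = (-1.7321, -1.5209).
Back-substitute: x_2 = -1.5209/5.2599 = -0.2892.
x_1 = (-1.7321 + 1.1547·(-0.2892))/6.9282 = -0.2982.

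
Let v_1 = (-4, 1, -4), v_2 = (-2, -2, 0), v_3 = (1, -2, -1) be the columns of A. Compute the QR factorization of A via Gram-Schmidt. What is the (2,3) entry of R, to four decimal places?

r_{23} = 0.8992

v_1 = (-4, 1, -4); ‖v_1‖ = 5.7446, so q_1 = (-0.6963, 0.1741, -0.6963).
q_1·v_2 = (-0.6963)·(-2) + 0.1741·(-2) + (-0.6963)·0 = 1.0445.
u_2 = v_2 − 1.0445·q_1 = (-1.2727, -2.1818, 0.7273).
‖u_2‖ = 2.6285, so q_2 = (-0.4842, -0.8301, 0.2767).
r_{23} = q_2·v_3 = 0.8992.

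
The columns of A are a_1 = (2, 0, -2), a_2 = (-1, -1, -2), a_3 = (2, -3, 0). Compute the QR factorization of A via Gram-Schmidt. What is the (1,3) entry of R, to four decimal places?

q_1 = a_1/‖a_1‖ = (2, 0, -2)/2.8284 = (0.7071, 0.0000, -0.7071).
r_{13} = q_1·a_3 = 1.4142.

r_{13} = 1.4142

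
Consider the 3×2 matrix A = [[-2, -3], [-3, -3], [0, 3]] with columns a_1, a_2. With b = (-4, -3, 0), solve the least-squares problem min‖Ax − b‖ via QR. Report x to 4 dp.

a_1 = (-2, -3, 0); ‖a_1‖ = 3.6056, so q_1 = (-0.5547, -0.8321, 0.0000).
q_1·a_2 = (-0.5547)·(-3) + (-0.8321)·(-3) + 0.0000·3 = 4.1603.
u_2 = a_2 − 4.1603·q_1 = (-0.6923, 0.4615, 3.0000).
‖u_2‖ = 3.1132, so q_2 = (-0.2224, 0.1482, 0.9636).
Qᵀb = (4.7150, 0.4447).
Back-substitute: x_2 = 0.4447/3.1132 = 0.1429.
x_1 = (4.7150 − 4.1603·0.1429)/3.6056 = 1.1429.

x = (1.1429, 0.1429)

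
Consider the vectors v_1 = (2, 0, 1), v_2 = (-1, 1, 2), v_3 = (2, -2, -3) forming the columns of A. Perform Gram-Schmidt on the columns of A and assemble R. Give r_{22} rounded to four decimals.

r_{22} = 2.4495

e_1 = v_1/‖v_1‖ = (2, 0, 1)/2.2361 = (0.8944, 0.0000, 0.4472).
r_{12} = e_1·v_2 = 0.0000.
u_2 = v_2 + 0.0000·e_1 = (-1.0000, 1.0000, 2.0000).
r_{22} = ‖u_2‖ = 2.4495.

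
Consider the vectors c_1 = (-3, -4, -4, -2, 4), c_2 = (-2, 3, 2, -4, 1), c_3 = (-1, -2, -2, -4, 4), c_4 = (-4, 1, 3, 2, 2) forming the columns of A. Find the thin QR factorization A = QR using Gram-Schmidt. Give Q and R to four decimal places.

c_1 = (-3, -4, -4, -2, 4); ‖c_1‖ = 7.8102, so q_1 = (-0.3841, -0.5121, -0.5121, -0.2561, 0.5121).
q_1·c_2 = (-0.3841)·(-2) + (-0.5121)·3 + (-0.5121)·2 + (-0.2561)·(-4) + 0.5121·1 = -0.2561.
u_2 = c_2 + 0.2561·q_1 = (-2.0984, 2.8689, 1.8689, -4.0656, 1.1311).
‖u_2‖ = 5.8253, so q_2 = (-0.3602, 0.4925, 0.3208, -0.6979, 0.1942).
q_1·c_3 = (-0.3841)·(-1) + (-0.5121)·(-2) + (-0.5121)·(-2) + (-0.2561)·(-4) + 0.5121·4 = 5.5056; q_2·c_3 = (-0.3602)·(-1) + 0.4925·(-2) + 0.3208·(-2) + (-0.6979)·(-4) + 0.1942·4 = 2.3020.
u_3 = c_3 − 5.5056·q_1 − 2.3020·q_2 = (1.9440, -0.3140, 0.0812, -0.9836, 0.7333).
‖u_3‖ = 2.3215, so q_3 = (0.8374, -0.1353, 0.0350, -0.4237, 0.3159).
q_1·c_4 = (-0.3841)·(-4) + (-0.5121)·1 + (-0.5121)·3 + (-0.2561)·2 + 0.5121·2 = 0.0000; q_2·c_4 = (-0.3602)·(-4) + 0.4925·1 + 0.3208·3 + (-0.6979)·2 + 0.1942·2 = 1.8883; q_3·c_4 = 0.8374·(-4) + (-0.1353)·1 + 0.0350·3 + (-0.4237)·2 + 0.3159·2 = -3.5955.
u_4 = c_4 + 0.0000·q_1 − 1.8883·q_2 + 3.5955·q_3 = (-0.3091, -0.4163, 2.5199, 1.7946, 2.7691).
‖u_4‖ = 4.1841, so q_4 = (-0.0739, -0.0995, 0.6023, 0.4289, 0.6618).

Q = [[-0.3841, -0.3602, 0.8374, -0.0739], [-0.5121, 0.4925, -0.1353, -0.0995], [-0.5121, 0.3208, 0.0350, 0.6023], [-0.2561, -0.6979, -0.4237, 0.4289], [0.5121, 0.1942, 0.3159, 0.6618]], R = [[7.8102, -0.2561, 5.5056, 0.0000], [0.0000, 5.8253, 2.3020, 1.8883], [0.0000, 0.0000, 2.3215, -3.5955], [0.0000, 0.0000, 0.0000, 4.1841]]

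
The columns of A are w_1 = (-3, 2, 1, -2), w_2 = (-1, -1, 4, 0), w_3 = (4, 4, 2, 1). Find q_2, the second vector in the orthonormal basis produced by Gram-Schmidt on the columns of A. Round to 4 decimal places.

q_2 = (-0.0409, -0.3817, 0.9133, 0.1363)

q_1 = w_1/‖w_1‖ = (-3, 2, 1, -2)/4.2426 = (-0.7071, 0.4714, 0.2357, -0.4714).
r_{12} = q_1·w_2 = 1.1785.
u_2 = w_2 − 1.1785·q_1 = (-0.1667, -1.5556, 3.7222, 0.5556).
‖u_2‖ = 4.0757, so q_2 = (-0.0409, -0.3817, 0.9133, 0.1363).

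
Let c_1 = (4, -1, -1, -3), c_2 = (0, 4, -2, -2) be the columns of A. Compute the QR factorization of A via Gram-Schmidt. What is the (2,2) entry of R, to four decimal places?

r_{22} = 4.8381

q_1 = c_1/‖c_1‖ = (4, -1, -1, -3)/5.1962 = (0.7698, -0.1925, -0.1925, -0.5774).
r_{12} = q_1·c_2 = 0.7698.
u_2 = c_2 − 0.7698·q_1 = (-0.5926, 4.1481, -1.8519, -1.5556).
r_{22} = ‖u_2‖ = 4.8381.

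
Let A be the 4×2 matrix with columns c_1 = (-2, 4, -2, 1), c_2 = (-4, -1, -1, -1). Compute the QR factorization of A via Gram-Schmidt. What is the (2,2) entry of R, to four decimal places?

r_{22} = 4.2426

c_1 = (-2, 4, -2, 1); ‖c_1‖ = 5.0000, so e_1 = (-0.4000, 0.8000, -0.4000, 0.2000).
e_1·c_2 = (-0.4000)·(-4) + 0.8000·(-1) + (-0.4000)·(-1) + 0.2000·(-1) = 1.0000.
u_2 = c_2 − 1.0000·e_1 = (-3.6000, -1.8000, -0.6000, -1.2000).
r_{22} = ‖u_2‖ = 4.2426.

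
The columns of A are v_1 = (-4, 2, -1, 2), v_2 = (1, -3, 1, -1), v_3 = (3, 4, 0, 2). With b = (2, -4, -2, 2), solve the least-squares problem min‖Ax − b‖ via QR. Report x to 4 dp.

x = (0.8295, 2.3643, 0.6899)

e_1 = v_1/‖v_1‖ = (-4, 2, -1, 2)/5.0000 = (-0.8000, 0.4000, -0.2000, 0.4000).
r_{12} = e_1·v_2 = -2.6000.
u_2 = v_2 + 2.6000·e_1 = (-1.0800, -1.9600, 0.4800, 0.0400).
‖u_2‖ = 2.2891, so e_2 = (-0.4718, -0.8562, 0.2097, 0.0175).
r_{13} = e_1·v_3 = 0.0000; r_{23} = e_2·v_3 = -4.8054.
u_3 = v_3 + 0.0000·e_1 + 4.8054·e_2 = (0.7328, -0.1145, 1.0076, 2.0840).
‖u_3‖ = 2.4307, so e_3 = (0.3015, -0.0471, 0.4145, 0.8573).
Qᵀb = (-2.0000, 2.0969, 1.6770).
Back-substitute: x_3 = 1.6770/2.4307 = 0.6899.
x_2 = (2.0969 + 4.8054·0.6899)/2.2891 = 2.3643.
x_1 = (-2.0000 + 2.6000·2.3643 + 0.0000·0.6899)/5.0000 = 0.8295.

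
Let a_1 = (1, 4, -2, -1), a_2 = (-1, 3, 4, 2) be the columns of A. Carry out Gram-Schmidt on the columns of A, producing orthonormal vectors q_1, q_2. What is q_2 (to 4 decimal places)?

q_2 = (-0.1910, 0.5149, 0.7475, 0.3737)

q_1 = a_1/‖a_1‖ = (1, 4, -2, -1)/4.6904 = (0.2132, 0.8528, -0.4264, -0.2132).
r_{12} = q_1·a_2 = 0.2132.
u_2 = a_2 − 0.2132·q_1 = (-1.0455, 2.8182, 4.0909, 2.0455).
‖u_2‖ = 5.4731, so q_2 = (-0.1910, 0.5149, 0.7475, 0.3737).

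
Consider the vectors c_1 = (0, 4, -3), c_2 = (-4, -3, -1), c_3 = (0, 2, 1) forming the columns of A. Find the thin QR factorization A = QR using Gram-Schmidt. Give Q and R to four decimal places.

c_1 = (0, 4, -3); ‖c_1‖ = 5.0000, so q_1 = (0.0000, 0.8000, -0.6000).
q_1·c_2 = 0.0000·(-4) + 0.8000·(-3) + (-0.6000)·(-1) = -1.8000.
u_2 = c_2 + 1.8000·q_1 = (-4.0000, -1.5600, -2.0800).
‖u_2‖ = 4.7707, so q_2 = (-0.8384, -0.3270, -0.4360).
q_1·c_3 = 0.0000·0 + 0.8000·2 + (-0.6000)·1 = 1.0000; q_2·c_3 = (-0.8384)·0 + (-0.3270)·2 + (-0.4360)·1 = -1.0900.
u_3 = c_3 − 1.0000·q_1 + 1.0900·q_2 = (-0.9139, 0.8436, 1.1248).
‖u_3‖ = 1.6769, so q_3 = (-0.5450, 0.5031, 0.6708).

Q = [[0.0000, -0.8384, -0.5450], [0.8000, -0.3270, 0.5031], [-0.6000, -0.4360, 0.6708]], R = [[5.0000, -1.8000, 1.0000], [0.0000, 4.7707, -1.0900], [0.0000, 0.0000, 1.6769]]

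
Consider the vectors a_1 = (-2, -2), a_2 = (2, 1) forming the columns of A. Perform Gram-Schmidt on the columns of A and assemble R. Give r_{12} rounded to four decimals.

r_{12} = -2.1213

a_1 = (-2, -2); ‖a_1‖ = 2.8284, so q_1 = (-0.7071, -0.7071).
r_{12} = q_1·a_2 = -2.1213.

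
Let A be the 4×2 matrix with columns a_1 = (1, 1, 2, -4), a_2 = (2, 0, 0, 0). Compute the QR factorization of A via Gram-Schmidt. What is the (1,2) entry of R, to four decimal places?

r_{12} = 0.4264

a_1 = (1, 1, 2, -4); ‖a_1‖ = 4.6904, so e_1 = (0.2132, 0.2132, 0.4264, -0.8528).
r_{12} = e_1·a_2 = 0.4264.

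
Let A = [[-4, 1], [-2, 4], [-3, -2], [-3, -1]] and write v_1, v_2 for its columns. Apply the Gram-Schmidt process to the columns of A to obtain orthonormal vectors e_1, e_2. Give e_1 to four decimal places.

e_1 = (-0.6489, -0.3244, -0.4867, -0.4867)

v_1 = (-4, -2, -3, -3); ‖v_1‖ = 6.1644, so e_1 = (-0.6489, -0.3244, -0.4867, -0.4867).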